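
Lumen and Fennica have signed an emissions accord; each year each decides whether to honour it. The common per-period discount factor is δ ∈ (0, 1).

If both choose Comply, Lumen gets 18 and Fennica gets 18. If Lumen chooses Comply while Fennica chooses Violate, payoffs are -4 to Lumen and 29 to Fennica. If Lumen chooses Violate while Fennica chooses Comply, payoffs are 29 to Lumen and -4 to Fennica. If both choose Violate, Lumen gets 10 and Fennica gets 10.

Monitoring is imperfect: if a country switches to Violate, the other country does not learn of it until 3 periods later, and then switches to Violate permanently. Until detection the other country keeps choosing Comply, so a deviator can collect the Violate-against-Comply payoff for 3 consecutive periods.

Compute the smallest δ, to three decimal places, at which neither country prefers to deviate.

0.833

The best deviation is to choose Violate for all 3 undetected periods, earning 29 each, then 10 forever once detected.
Deviation value: 29(1−δ^3)/(1−δ) + 10δ^3/(1−δ); cooperation value: 18/(1−δ).
IC: 18 ≥ 29(1−δ^3) + 10δ^3 = 29 − 19δ^3.
So δ^3 ≥ 11/19, giving δ ≥ (11/19)^(1/3) ≈ 0.833.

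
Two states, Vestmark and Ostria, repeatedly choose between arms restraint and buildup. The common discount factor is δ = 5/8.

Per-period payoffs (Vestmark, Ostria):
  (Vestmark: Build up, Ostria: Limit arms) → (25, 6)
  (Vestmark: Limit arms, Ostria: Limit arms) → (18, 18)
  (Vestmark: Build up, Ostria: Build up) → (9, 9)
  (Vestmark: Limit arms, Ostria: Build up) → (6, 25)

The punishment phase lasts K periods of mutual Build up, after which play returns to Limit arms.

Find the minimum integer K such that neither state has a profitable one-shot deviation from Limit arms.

Need Σ_{k=1}^{K} δ^k ≥ (25−18)/(18−9) = 0.7778 at δ = 5/8.
At K = 1 the sum is 0.6250 < 0.7778; at K = 2 it is 1.0156 ≥ 0.7778.
So the minimum punishment length is K = 2.

2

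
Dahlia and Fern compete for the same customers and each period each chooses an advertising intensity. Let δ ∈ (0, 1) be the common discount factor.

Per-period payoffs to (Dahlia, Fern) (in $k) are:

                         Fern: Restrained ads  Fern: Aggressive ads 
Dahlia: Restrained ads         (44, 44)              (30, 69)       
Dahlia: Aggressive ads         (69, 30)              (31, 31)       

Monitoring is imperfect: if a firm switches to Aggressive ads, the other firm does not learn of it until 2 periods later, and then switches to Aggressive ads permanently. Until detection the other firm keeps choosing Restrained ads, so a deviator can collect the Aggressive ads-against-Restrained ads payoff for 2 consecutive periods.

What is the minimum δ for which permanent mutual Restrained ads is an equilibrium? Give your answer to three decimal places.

0.811

Deviating for the 2 undetected periods gains 69−44 = 25 per period over cooperation, then loses 44−31 = 13 per period forever once punishment starts.
Gain: 25(1 + δ + … + δ^1); loss: 13·δ^2/(1−δ).
No profitable deviation ⇔ 25(1−δ^2) ≤ 13·δ^2, i.e. δ^2 ≥ 25/(25+13) = 25/38.
Hence δ ≥ (25/38)^(1/2) ≈ 0.811.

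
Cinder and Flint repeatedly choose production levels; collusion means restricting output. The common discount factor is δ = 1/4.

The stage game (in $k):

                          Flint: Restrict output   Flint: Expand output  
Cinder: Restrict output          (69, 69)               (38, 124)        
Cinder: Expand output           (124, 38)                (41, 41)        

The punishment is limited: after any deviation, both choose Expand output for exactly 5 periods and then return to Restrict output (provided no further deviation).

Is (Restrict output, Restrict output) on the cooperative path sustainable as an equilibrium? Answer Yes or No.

No

A one-shot deviation gives 124 now, then 41 for 5 periods, then back to 69.
Gain from deviating: (124−69) today; loss: (69−41) in each of the next 5 periods.
No-deviation condition: (69−41)(δ+…+δ^5) ≥ 124−69, i.e. δ+…+δ^5 ≥ 55/28.
At δ = 1/4: δ+…+δ^5 = 0.3330 < 1.9643.
So cooperation is not sustainable.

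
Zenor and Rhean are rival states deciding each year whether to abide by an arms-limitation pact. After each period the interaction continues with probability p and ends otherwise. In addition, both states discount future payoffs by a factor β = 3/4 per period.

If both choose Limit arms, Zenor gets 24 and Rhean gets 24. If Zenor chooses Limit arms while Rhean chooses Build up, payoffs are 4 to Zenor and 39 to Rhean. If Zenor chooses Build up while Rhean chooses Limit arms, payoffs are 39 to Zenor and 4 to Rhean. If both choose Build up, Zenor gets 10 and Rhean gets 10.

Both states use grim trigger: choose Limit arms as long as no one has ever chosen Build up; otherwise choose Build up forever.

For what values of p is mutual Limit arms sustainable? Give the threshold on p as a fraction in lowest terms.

20/29

With continuation probability p and discount β, the effective per-period discount factor is βp.
Grim-trigger IC: βp ≥ (39−24)/(39−10) = 15/29.
So p ≥ (15/29)/(3/4) = 20/29.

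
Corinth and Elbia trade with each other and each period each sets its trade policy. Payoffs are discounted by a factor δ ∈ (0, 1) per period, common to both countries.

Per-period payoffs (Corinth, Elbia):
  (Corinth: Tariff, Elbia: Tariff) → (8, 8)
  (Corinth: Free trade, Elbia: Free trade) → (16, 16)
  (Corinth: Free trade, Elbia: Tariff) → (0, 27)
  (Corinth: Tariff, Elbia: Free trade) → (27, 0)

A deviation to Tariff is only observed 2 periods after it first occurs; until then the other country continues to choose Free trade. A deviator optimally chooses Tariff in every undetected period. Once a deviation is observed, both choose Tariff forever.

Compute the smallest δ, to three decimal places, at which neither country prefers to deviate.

0.761

Deviating for the 2 undetected periods gains 27−16 = 11 per period over cooperation, then loses 16−8 = 8 per period forever once punishment starts.
Gain: 11(1 + δ + … + δ^1); loss: 8·δ^2/(1−δ).
No profitable deviation ⇔ 11(1−δ^2) ≤ 8·δ^2, i.e. δ^2 ≥ 11/(11+8) = 11/19.
Hence δ ≥ (11/19)^(1/2) ≈ 0.761.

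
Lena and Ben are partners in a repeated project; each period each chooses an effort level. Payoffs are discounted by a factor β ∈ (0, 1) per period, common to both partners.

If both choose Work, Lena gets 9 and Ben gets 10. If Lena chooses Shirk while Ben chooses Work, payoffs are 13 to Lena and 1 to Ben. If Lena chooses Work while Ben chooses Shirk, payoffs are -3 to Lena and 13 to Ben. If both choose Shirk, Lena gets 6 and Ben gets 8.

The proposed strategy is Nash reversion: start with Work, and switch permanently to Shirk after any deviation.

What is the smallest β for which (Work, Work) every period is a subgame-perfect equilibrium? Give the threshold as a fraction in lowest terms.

3/5

For Lena: deviation gain 13−9 = 4, per-period punishment loss 9−6 = 3. IC gives β ≥ 4/7.
For Ben: gain 3, loss 2 per period, so β ≥ 3/5.
The tighter constraint is Ben's, so cooperation needs β ≥ 3/5.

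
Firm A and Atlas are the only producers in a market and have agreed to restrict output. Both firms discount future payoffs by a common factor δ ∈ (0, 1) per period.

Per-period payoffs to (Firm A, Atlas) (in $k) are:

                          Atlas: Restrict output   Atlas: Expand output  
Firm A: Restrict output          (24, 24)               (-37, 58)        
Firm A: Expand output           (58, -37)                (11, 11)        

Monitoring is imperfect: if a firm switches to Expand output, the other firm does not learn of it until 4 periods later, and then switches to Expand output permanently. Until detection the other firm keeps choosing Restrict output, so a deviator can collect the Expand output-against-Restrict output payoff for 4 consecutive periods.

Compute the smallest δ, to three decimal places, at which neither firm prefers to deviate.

0.922

Deviating for the 4 undetected periods gains 58−24 = 34 per period over cooperation, then loses 24−11 = 13 per period forever once punishment starts.
Gain: 34(1 + δ + … + δ^3); loss: 13·δ^4/(1−δ).
No profitable deviation ⇔ 34(1−δ^4) ≤ 13·δ^4, i.e. δ^4 ≥ 34/(34+13) = 34/47.
Hence δ ≥ (34/47)^(1/4) ≈ 0.922.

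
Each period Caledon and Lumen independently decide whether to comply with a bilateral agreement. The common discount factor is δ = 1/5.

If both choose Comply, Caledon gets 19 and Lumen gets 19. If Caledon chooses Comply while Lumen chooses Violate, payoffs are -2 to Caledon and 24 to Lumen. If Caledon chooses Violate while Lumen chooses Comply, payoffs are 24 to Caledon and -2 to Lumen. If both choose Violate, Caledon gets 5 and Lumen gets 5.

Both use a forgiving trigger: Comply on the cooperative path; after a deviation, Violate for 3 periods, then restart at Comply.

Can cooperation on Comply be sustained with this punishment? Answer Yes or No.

A one-shot deviation gives 24 now, then 5 for 3 periods, then back to 19.
Gain from deviating: (24−19) today; loss: (19−5) in each of the next 3 periods.
No-deviation condition: (19−5)(δ+…+δ^3) ≥ 24−19, i.e. δ+…+δ^3 ≥ 5/14.
At δ = 1/5: δ+…+δ^3 = 0.2480 < 0.3571.
So cooperation is not sustainable.

No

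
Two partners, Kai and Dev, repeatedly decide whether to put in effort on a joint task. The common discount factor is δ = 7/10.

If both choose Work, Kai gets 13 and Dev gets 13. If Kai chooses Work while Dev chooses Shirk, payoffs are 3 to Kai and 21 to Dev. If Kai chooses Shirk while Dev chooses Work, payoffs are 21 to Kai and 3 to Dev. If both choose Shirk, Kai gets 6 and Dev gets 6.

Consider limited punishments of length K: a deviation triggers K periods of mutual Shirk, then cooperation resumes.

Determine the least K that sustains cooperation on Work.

2

Need Σ_{k=1}^{K} δ^k ≥ (21−13)/(13−6) = 1.1429 at δ = 7/10.
At K = 1 the sum is 0.7000 < 1.1429; at K = 2 it is 1.1900 ≥ 1.1429.
So the minimum punishment length is K = 2.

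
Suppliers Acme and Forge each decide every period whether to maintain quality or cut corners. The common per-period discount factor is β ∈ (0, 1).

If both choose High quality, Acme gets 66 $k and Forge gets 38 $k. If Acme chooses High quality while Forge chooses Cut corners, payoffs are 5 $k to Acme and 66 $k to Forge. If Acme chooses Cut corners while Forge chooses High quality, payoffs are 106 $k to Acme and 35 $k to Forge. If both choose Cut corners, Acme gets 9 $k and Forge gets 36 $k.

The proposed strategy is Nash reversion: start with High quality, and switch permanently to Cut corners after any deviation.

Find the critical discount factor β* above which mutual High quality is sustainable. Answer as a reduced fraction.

For Acme: deviation gain 106−66 = 40, per-period punishment loss 66−9 = 57. IC gives β ≥ 40/97.
For Forge: gain 28, loss 2 per period, so β ≥ 28/30 = 14/15.
The tighter constraint is Forge's, so cooperation needs β ≥ 14/15.

14/15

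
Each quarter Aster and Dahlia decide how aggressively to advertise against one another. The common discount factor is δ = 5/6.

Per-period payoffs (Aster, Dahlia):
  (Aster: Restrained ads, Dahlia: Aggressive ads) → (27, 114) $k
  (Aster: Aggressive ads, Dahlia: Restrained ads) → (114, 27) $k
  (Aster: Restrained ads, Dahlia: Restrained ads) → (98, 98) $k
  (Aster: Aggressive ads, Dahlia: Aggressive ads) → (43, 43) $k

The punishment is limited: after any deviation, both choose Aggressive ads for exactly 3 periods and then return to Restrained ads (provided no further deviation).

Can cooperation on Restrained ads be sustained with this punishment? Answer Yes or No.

Yes

A one-shot deviation gives 114 now, then 43 for 3 periods, then back to 98.
Gain from deviating: (114−98) today; loss: (98−43) in each of the next 3 periods.
No-deviation condition: (98−43)(δ+…+δ^3) ≥ 114−98, i.e. δ+…+δ^3 ≥ 16/55.
At δ = 5/6: δ+…+δ^3 = 2.1065 ≥ 0.2909.
So cooperation is sustainable.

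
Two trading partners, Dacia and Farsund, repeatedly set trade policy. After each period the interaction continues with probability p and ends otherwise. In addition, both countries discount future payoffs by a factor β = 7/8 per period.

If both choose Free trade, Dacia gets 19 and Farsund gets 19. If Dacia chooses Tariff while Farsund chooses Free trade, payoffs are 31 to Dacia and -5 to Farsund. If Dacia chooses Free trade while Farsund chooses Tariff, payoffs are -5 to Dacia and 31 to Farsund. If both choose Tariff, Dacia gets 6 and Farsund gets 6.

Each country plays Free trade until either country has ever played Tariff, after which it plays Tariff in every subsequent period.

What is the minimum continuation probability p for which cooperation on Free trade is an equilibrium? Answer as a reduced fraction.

Expected continuation weight on next period's payoff is β·p = 7/8·p, which plays the role of the discount factor.
Cooperation requires 7/8·p ≥ (31−19)/(31−6) = 12/25, hence p ≥ 96/175.

96/175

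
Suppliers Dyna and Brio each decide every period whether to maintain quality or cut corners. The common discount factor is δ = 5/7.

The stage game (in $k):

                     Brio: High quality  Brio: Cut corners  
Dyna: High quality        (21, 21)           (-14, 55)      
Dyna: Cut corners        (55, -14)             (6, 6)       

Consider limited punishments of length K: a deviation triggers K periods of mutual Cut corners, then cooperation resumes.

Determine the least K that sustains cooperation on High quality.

No profitable deviation requires (21−6)(δ+…+δ^K) ≥ 55−21, i.e. δ+…+δ^K ≥ 34/15 ≈ 2.2667.
With δ = 5/7, the partial sums are K=1: 0.7143, K=2: 1.2245, …, K=6: 2.1680, K=7: 2.2628, K=8: 2.3306.
K = 8 is the first length at which the sum reaches 2.2667.

8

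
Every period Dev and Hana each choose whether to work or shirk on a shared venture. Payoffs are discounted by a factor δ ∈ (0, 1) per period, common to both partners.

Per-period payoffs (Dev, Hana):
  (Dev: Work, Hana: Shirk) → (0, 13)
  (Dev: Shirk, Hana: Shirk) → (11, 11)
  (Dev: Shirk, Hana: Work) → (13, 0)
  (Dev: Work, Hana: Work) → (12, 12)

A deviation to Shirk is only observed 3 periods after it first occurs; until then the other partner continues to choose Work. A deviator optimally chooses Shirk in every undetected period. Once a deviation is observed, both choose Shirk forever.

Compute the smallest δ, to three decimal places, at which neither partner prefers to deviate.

A deviator earns 13 for 3 periods, then 11 forever; cooperating earns 12 forever. Multiplying the IC by (1−δ):
12 ≥ 13(1−δ^3) + 11δ^3, so 2·δ^3 ≥ 1 and δ^3 ≥ 1/2.
δ ≥ (1/2)^(1/3) ≈ 0.794.

0.794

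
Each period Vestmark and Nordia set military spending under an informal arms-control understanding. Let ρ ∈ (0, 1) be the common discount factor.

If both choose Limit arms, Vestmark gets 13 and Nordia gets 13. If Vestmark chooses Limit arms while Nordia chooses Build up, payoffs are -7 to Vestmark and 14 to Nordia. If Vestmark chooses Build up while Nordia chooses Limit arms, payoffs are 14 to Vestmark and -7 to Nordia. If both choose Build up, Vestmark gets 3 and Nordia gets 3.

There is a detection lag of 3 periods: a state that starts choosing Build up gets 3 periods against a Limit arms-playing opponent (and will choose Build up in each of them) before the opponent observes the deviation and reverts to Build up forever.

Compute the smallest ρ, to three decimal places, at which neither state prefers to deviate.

Deviating for the 3 undetected periods gains 14−13 = 1 per period over cooperation, then loses 13−3 = 10 per period forever once punishment starts.
Gain: 1(1 + ρ + … + ρ^2); loss: 10·ρ^3/(1−ρ).
No profitable deviation ⇔ 1(1−ρ^3) ≤ 10·ρ^3, i.e. ρ^3 ≥ 1/(1+10) = 1/11.
Hence ρ ≥ (1/11)^(1/3) ≈ 0.450.

0.450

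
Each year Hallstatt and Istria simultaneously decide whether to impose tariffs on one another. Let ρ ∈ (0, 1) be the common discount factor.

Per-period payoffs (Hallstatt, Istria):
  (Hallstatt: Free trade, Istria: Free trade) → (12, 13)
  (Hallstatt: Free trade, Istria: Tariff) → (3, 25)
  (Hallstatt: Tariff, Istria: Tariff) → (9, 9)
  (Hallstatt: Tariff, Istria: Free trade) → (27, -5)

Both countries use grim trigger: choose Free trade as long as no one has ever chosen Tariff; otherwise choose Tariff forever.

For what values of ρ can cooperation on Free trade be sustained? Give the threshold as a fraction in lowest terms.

5/6

Hallstatt: cooperation gives 12 each period; deviation gives 27 once then 9 forever.
  12/(1−ρ) ≥ 27 + 9ρ/(1−ρ) ⇒ ρ ≥ 15/18 = 5/6.
Istria: cooperation gives 13 each period; deviation gives 25 once then 9 forever.
  ρ ≥ 12/16 = 3/4.
Both must hold, so the binding constraint is Hallstatt's: ρ ≥ 5/6.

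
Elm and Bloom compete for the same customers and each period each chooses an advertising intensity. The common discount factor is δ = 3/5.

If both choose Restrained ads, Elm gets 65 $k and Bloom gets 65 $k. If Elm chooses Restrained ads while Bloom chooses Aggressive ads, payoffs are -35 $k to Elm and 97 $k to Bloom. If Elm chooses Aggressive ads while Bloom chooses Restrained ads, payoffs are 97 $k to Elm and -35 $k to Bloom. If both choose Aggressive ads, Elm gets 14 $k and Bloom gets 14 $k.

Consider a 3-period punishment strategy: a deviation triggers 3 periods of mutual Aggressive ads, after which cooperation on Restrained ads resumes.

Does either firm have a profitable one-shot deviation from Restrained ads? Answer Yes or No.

No

A one-shot deviation gives 97 now, then 14 for 3 periods, then back to 65.
Gain from deviating: (97−65) today; loss: (65−14) in each of the next 3 periods.
No-deviation condition: (65−14)(δ+…+δ^3) ≥ 97−65, i.e. δ+…+δ^3 ≥ 32/51.
At δ = 3/5: δ+…+δ^3 = 1.1760 ≥ 0.6275.
So cooperation is sustainable.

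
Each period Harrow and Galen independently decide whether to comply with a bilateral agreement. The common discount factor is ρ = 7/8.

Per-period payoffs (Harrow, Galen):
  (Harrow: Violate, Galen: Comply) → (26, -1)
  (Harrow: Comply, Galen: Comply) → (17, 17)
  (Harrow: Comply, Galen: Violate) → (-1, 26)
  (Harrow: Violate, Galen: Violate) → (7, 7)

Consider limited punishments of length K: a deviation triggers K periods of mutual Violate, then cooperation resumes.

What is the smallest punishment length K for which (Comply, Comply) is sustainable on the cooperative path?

2

IC: ρ(1−ρ^K)/(1−ρ) ≥ (26−17)/(17−7) = 9/10.
With ρ = 7/8: need 1 − ρ^K ≥ 9/10·(1−7/8)/(7/8), i.e. ρ^K ≤ 0.8714.
Since (7/8)^1 = 0.8750 and (7/8)^2 = 0.7656, the smallest such K is 2.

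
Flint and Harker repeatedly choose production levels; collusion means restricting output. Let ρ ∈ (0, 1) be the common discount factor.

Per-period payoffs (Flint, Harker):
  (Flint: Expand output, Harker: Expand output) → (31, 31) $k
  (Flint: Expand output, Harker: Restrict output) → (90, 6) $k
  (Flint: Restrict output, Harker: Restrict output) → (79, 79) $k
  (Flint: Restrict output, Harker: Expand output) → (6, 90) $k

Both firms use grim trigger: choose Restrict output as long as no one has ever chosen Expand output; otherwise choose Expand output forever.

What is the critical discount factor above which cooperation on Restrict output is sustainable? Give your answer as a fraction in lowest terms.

One-period gain from deviating is 90 − 79 = 11. The loss is 79 − 31 = 48 in every subsequent period, with present value 48·ρ/(1−ρ).
Deviation is unprofitable when 48·ρ/(1−ρ) ≥ 11, i.e. ρ/(1−ρ) ≥ 11/48.
Equivalently ρ ≥ 11/(11+48) = 11/59.

11/59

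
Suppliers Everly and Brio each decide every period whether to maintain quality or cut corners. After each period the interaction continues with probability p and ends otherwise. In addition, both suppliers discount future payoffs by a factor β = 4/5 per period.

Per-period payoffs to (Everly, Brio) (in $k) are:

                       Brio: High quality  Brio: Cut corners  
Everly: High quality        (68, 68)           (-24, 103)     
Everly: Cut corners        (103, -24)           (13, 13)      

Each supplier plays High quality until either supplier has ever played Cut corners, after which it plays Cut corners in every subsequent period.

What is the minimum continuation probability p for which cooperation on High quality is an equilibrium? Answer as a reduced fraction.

With continuation probability p and discount β, the effective per-period discount factor is βp.
Grim-trigger IC: βp ≥ (103−68)/(103−13) = 7/18.
So p ≥ (7/18)/(4/5) = 35/72.

35/72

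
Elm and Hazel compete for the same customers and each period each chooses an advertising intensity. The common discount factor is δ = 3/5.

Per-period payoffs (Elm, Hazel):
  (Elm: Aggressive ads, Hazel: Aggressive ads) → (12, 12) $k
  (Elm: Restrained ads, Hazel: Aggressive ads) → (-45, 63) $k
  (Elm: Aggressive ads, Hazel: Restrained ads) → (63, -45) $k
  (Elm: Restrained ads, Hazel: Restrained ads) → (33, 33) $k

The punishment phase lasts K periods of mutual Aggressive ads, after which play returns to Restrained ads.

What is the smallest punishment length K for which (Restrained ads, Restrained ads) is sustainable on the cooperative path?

6

Need Σ_{k=1}^{K} δ^k ≥ (63−33)/(33−12) = 1.4286 at δ = 3/5.
At K = 5 the sum is 1.3834 < 1.4286; at K = 6 it is 1.4300 ≥ 1.4286.
So the minimum punishment length is K = 6.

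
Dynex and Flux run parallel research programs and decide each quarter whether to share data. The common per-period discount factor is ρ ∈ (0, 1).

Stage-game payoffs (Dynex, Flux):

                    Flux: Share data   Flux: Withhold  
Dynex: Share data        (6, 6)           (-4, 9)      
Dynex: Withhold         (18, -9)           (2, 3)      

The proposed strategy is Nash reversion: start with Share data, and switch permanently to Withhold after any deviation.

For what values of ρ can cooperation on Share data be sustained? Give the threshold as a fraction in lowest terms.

For Dynex: deviation gain 18−6 = 12, per-period punishment loss 6−2 = 4. IC gives ρ ≥ 12/16 = 3/4.
For Flux: gain 3, loss 3 per period, so ρ ≥ 3/6 = 1/2.
The tighter constraint is Dynex's, so cooperation needs ρ ≥ 3/4.

3/4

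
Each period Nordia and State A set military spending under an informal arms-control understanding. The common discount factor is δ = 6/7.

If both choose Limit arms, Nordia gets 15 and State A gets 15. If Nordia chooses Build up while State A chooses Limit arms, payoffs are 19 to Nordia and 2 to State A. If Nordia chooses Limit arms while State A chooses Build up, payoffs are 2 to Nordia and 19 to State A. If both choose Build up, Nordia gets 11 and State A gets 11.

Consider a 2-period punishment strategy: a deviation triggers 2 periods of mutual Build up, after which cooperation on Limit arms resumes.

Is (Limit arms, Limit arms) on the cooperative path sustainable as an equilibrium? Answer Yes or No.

Yes

A one-shot deviation gives 19 now, then 11 for 2 periods, then back to 15.
Gain from deviating: (19−15) today; loss: (15−11) in each of the next 2 periods.
No-deviation condition: (15−11)(δ+…+δ^2) ≥ 19−15, i.e. δ+…+δ^2 ≥ 1.
At δ = 6/7: δ+…+δ^2 = 1.5918 ≥ 1.0000.
So cooperation is sustainable.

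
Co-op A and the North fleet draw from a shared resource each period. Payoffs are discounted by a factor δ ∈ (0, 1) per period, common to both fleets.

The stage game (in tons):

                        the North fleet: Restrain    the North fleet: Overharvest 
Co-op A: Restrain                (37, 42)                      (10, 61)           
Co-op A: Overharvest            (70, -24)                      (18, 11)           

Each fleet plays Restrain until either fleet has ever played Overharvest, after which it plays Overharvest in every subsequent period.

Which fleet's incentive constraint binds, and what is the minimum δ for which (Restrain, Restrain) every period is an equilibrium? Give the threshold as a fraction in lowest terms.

Co-op A; δ ≥ 33/52

For Co-op A: deviation gain 70−37 = 33, per-period punishment loss 37−18 = 19. IC gives δ ≥ 33/52.
For the North fleet: gain 19, loss 31 per period, so δ ≥ 19/50.
The tighter constraint is Co-op A's, so cooperation needs δ ≥ 33/52.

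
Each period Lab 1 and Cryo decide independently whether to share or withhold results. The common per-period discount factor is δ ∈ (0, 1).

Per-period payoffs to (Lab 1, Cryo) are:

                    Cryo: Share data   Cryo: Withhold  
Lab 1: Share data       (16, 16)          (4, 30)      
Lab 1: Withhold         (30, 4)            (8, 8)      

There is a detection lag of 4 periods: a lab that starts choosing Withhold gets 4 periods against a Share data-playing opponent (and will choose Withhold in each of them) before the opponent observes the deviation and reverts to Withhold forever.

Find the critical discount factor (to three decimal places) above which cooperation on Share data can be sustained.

A deviator earns 30 for 4 periods, then 8 forever; cooperating earns 16 forever. Multiplying the IC by (1−δ):
16 ≥ 30(1−δ^4) + 8δ^4, so 22·δ^4 ≥ 14 and δ^4 ≥ 7/11.
δ ≥ (7/11)^(1/4) ≈ 0.893.

0.893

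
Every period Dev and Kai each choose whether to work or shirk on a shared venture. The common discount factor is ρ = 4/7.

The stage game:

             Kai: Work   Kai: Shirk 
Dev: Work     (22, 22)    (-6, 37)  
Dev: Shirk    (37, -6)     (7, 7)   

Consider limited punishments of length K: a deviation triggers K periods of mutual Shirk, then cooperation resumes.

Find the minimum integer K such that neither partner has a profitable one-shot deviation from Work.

3

Need Σ_{k=1}^{K} ρ^k ≥ (37−22)/(22−7) = 1.0000 at ρ = 4/7.
At K = 2 the sum is 0.8980 < 1.0000; at K = 3 it is 1.0845 ≥ 1.0000.
So the minimum punishment length is K = 3.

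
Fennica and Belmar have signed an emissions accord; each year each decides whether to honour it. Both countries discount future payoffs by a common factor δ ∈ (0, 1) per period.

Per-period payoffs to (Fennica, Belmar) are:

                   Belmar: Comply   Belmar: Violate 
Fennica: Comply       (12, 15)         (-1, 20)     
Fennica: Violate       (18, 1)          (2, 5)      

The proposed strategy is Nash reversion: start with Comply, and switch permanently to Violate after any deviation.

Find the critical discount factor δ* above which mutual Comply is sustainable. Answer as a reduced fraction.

3/8

For Fennica: deviation gain 18−12 = 6, per-period punishment loss 12−2 = 10. IC gives δ ≥ 6/16 = 3/8.
For Belmar: gain 5, loss 10 per period, so δ ≥ 5/15 = 1/3.
The tighter constraint is Fennica's, so cooperation needs δ ≥ 3/8.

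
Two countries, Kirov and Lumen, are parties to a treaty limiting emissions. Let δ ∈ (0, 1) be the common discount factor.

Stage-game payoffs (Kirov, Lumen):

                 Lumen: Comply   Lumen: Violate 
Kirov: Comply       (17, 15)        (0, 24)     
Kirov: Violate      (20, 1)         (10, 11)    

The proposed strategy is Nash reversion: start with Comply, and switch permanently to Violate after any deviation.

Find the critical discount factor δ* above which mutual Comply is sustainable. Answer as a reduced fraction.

9/13

For Kirov: deviation gain 20−17 = 3, per-period punishment loss 17−10 = 7. IC gives δ ≥ 3/10.
For Lumen: gain 9, loss 4 per period, so δ ≥ 9/13.
The tighter constraint is Lumen's, so cooperation needs δ ≥ 9/13.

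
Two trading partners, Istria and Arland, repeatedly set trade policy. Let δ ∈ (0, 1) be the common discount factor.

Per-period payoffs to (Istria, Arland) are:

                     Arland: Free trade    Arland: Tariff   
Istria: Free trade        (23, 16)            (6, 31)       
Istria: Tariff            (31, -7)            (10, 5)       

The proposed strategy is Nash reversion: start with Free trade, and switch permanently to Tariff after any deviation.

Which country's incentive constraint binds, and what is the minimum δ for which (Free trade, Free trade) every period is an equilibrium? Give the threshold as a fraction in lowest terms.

Arland; δ ≥ 15/26

For Istria: deviation gain 31−23 = 8, per-period punishment loss 23−10 = 13. IC gives δ ≥ 8/21.
For Arland: gain 15, loss 11 per period, so δ ≥ 15/26.
The tighter constraint is Arland's, so cooperation needs δ ≥ 15/26.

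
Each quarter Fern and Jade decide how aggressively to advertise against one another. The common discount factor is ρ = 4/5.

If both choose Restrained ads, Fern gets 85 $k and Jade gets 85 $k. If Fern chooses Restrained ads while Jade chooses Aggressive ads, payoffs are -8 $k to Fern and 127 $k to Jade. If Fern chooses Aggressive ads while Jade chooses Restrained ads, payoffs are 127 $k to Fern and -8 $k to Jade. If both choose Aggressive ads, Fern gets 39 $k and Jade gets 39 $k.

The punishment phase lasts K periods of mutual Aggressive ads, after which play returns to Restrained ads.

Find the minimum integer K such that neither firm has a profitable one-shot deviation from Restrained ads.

2

Need Σ_{k=1}^{K} ρ^k ≥ (127−85)/(85−39) = 0.9130 at ρ = 4/5.
At K = 1 the sum is 0.8000 < 0.9130; at K = 2 it is 1.4400 ≥ 0.9130.
So the minimum punishment length is K = 2.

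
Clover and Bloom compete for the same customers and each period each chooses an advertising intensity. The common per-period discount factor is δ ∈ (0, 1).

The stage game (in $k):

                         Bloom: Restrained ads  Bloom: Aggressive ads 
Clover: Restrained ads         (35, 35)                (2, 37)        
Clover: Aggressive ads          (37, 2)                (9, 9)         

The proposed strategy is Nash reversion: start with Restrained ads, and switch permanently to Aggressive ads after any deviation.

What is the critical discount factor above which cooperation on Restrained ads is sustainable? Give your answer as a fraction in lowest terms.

Under grim trigger the critical discount factor is (T−C)/(T−P) with T = 37, C = 35, P = 9.
δ* = (37−35)/(37−9) = 2/28 = 1/14.

1/14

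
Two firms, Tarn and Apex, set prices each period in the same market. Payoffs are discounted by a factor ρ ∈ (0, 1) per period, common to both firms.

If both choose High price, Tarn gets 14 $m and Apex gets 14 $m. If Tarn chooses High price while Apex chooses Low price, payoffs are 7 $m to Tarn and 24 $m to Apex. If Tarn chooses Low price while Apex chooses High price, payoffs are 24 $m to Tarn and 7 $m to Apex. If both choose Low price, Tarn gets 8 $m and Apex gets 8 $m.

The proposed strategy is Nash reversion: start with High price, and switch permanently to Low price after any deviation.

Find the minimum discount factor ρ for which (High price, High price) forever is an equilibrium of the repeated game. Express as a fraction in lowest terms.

Cooperation forever yields 14 each period: 14/(1−ρ).
Deviating yields 24 once, then 8 forever: 24 + 8ρ/(1−ρ).
No profitable deviation requires 14/(1−ρ) ≥ 24 + 8ρ/(1−ρ).
Multiplying by (1−ρ): 14 ≥ 24(1−ρ) + 8ρ = 24 − 16ρ.
So 16ρ ≥ 10, i.e. ρ ≥ 10/16 = 5/8.

5/8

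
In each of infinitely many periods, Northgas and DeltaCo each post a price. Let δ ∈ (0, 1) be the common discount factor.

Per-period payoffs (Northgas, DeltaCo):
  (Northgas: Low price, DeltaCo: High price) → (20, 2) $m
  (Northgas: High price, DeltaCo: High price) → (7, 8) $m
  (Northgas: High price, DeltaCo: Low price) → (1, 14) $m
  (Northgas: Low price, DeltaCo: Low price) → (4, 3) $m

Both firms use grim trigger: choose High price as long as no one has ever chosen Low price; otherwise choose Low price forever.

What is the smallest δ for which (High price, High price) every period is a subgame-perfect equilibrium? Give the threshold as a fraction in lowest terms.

Northgas: cooperation gives 7 each period; deviation gives 20 once then 4 forever.
  7/(1−δ) ≥ 20 + 4δ/(1−δ) ⇒ δ ≥ 13/16.
DeltaCo: cooperation gives 8 each period; deviation gives 14 once then 3 forever.
  δ ≥ 6/11.
Both must hold, so the binding constraint is Northgas's: δ ≥ 13/16.

13/16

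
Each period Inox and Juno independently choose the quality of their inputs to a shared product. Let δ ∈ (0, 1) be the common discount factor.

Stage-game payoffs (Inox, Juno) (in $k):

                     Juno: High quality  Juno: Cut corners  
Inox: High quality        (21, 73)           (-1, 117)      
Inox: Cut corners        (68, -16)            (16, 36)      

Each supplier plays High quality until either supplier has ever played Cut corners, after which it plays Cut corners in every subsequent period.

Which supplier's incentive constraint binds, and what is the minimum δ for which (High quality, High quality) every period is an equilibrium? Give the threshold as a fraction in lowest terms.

Inox's threshold: (68−21)/(68−16) = 47/52.
Juno's threshold: (117−73)/(117−36) = 44/81.
47/52 > 44/81, so Inox binds and δ* = 47/52.

Inox; δ ≥ 47/52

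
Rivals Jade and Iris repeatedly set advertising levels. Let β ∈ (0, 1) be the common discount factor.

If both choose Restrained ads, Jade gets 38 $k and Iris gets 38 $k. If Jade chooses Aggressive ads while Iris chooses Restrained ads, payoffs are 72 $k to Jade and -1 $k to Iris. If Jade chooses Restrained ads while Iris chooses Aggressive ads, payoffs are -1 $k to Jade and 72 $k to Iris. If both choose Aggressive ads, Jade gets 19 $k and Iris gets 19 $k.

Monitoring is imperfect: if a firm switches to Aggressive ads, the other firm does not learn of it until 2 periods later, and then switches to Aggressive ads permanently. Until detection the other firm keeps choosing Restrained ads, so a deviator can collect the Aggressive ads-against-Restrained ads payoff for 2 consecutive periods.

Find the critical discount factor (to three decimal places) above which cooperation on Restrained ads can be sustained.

Deviating for the 2 undetected periods gains 72−38 = 34 per period over cooperation, then loses 38−19 = 19 per period forever once punishment starts.
Gain: 34(1 + β + … + β^1); loss: 19·β^2/(1−β).
No profitable deviation ⇔ 34(1−β^2) ≤ 19·β^2, i.e. β^2 ≥ 34/(34+19) = 34/53.
Hence β ≥ (34/53)^(1/2) ≈ 0.801.

0.801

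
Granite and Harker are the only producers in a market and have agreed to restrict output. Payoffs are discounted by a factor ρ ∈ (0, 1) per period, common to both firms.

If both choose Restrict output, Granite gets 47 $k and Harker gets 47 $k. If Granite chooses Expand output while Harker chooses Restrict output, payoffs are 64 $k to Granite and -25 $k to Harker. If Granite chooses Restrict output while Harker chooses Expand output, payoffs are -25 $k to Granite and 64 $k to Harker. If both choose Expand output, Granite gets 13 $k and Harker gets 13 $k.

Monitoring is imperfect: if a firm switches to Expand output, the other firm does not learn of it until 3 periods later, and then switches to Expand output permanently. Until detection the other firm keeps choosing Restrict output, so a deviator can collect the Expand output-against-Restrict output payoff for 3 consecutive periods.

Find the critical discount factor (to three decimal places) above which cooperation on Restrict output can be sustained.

0.693

Deviating for the 3 undetected periods gains 64−47 = 17 per period over cooperation, then loses 47−13 = 34 per period forever once punishment starts.
Gain: 17(1 + ρ + … + ρ^2); loss: 34·ρ^3/(1−ρ).
No profitable deviation ⇔ 17(1−ρ^3) ≤ 34·ρ^3, i.e. ρ^3 ≥ 17/(17+34) = 1/3.
Hence ρ ≥ (1/3)^(1/3) ≈ 0.693.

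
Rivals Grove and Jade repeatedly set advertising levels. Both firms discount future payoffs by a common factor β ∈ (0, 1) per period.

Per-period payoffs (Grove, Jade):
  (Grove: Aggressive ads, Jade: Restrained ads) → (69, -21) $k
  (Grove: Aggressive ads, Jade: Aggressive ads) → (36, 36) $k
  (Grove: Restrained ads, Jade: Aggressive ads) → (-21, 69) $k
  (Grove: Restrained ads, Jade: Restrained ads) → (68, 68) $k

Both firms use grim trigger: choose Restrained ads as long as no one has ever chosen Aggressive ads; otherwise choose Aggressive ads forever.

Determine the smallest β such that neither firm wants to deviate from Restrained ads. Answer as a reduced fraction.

Under grim trigger the critical discount factor is (T−C)/(T−P) with T = 69, C = 68, P = 36.
β* = (69−68)/(69−36) = 1/33.

1/33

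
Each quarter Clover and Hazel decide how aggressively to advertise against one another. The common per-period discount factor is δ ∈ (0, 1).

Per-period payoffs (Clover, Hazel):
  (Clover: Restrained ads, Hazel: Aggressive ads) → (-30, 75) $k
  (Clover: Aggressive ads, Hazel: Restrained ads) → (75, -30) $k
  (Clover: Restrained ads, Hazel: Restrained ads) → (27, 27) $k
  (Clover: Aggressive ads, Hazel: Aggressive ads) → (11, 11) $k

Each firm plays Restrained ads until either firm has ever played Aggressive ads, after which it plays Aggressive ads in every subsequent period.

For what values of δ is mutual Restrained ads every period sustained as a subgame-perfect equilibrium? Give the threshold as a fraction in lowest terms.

Under grim trigger the critical discount factor is (T−C)/(T−P) with T = 75, C = 27, P = 11.
δ* = (75−27)/(75−11) = 48/64 = 3/4.

3/4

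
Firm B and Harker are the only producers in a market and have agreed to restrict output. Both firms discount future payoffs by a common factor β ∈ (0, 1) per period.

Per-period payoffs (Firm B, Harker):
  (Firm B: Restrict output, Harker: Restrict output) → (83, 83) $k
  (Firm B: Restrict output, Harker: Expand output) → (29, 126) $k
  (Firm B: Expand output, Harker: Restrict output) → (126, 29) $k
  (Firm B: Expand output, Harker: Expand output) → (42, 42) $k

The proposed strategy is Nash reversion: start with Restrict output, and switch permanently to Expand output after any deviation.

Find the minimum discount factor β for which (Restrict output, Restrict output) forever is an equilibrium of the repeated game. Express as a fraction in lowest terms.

Under grim trigger the critical discount factor is (T−C)/(T−P) with T = 126, C = 83, P = 42.
β* = (126−83)/(126−42) = 43/84.

43/84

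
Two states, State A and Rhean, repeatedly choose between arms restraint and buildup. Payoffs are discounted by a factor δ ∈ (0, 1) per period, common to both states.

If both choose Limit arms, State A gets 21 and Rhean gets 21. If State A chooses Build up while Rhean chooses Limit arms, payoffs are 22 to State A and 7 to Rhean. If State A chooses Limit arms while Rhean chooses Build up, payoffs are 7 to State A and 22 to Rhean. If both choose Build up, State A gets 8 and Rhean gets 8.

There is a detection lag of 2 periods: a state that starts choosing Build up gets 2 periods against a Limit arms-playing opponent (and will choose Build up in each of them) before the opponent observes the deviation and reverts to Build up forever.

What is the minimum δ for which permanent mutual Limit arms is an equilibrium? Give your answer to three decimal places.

0.267

A deviator earns 22 for 2 periods, then 8 forever; cooperating earns 21 forever. Multiplying the IC by (1−δ):
21 ≥ 22(1−δ^2) + 8δ^2, so 14·δ^2 ≥ 1 and δ^2 ≥ 1/14.
δ ≥ (1/14)^(1/2) ≈ 0.267.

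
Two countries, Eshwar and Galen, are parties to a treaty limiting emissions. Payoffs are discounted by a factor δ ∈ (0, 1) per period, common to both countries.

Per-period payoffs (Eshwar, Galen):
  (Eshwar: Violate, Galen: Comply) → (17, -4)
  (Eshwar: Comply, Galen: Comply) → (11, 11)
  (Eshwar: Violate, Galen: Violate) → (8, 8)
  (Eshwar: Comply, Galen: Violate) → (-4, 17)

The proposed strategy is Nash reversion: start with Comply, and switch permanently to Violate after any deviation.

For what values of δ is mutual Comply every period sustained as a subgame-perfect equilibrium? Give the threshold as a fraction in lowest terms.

Under grim trigger the critical discount factor is (T−C)/(T−P) with T = 17, C = 11, P = 8.
δ* = (17−11)/(17−8) = 6/9 = 2/3.

2/3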